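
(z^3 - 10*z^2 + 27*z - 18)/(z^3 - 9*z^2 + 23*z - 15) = (z - 6)/(z - 5)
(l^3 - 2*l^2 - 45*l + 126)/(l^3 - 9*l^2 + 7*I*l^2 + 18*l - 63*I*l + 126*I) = (l + 7)/(l + 7*I)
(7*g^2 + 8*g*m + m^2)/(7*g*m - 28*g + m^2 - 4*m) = (g + m)/(m - 4)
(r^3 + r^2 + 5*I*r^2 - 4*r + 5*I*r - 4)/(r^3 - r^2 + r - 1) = (r^2 + r*(1 + 4*I) + 4*I)/(r^2 - r*(1 + I) + I)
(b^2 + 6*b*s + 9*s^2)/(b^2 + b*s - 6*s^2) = (-b - 3*s)/(-b + 2*s)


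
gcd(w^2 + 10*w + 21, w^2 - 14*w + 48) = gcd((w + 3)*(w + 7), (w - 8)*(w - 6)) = 1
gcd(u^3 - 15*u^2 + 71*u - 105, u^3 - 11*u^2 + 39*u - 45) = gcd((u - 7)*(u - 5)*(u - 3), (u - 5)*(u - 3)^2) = u^2 - 8*u + 15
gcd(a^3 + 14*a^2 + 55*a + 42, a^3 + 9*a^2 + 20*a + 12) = a^2 + 7*a + 6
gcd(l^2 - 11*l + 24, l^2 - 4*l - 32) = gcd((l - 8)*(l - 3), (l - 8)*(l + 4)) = l - 8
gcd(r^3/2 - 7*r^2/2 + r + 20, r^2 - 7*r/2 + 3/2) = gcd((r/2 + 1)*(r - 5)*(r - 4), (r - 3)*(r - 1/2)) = 1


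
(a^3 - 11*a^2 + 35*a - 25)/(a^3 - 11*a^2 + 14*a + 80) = (a^2 - 6*a + 5)/(a^2 - 6*a - 16)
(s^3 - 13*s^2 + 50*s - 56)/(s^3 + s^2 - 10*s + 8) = (s^2 - 11*s + 28)/(s^2 + 3*s - 4)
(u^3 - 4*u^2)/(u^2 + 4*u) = u*(u - 4)/(u + 4)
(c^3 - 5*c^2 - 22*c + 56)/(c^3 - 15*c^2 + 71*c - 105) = (c^2 + 2*c - 8)/(c^2 - 8*c + 15)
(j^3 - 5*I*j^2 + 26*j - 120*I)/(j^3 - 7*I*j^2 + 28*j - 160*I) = (j - 6*I)/(j - 8*I)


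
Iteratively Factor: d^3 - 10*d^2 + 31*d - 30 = (d - 3)*(d^2 - 7*d + 10) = (d - 5)*(d - 3)*(d - 2)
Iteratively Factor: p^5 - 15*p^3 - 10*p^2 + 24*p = (p + 2)*(p^4 - 2*p^3 - 11*p^2 + 12*p) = (p - 1)*(p + 2)*(p^3 - p^2 - 12*p) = (p - 4)*(p - 1)*(p + 2)*(p^2 + 3*p) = p*(p - 4)*(p - 1)*(p + 2)*(p + 3)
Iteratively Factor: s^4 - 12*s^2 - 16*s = (s)*(s^3 - 12*s - 16) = s*(s + 2)*(s^2 - 2*s - 8) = s*(s + 2)^2*(s - 4)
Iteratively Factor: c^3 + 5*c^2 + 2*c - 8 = (c - 1)*(c^2 + 6*c + 8) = (c - 1)*(c + 2)*(c + 4)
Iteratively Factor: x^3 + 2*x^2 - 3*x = (x)*(x^2 + 2*x - 3) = x*(x + 3)*(x - 1)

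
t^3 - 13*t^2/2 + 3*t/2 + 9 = (t - 6)*(t - 3/2)*(t + 1)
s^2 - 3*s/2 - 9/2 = (s - 3)*(s + 3/2)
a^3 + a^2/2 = a^2*(a + 1/2)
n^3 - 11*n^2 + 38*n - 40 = (n - 5)*(n - 4)*(n - 2)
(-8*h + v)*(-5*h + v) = 40*h^2 - 13*h*v + v^2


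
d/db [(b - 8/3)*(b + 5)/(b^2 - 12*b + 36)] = (38 - 43*b)/(3*(b^3 - 18*b^2 + 108*b - 216))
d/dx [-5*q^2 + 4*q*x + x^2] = 4*q + 2*x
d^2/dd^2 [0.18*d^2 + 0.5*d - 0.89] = 0.360000000000000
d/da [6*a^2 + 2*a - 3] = 12*a + 2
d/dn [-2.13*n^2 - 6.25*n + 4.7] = -4.26*n - 6.25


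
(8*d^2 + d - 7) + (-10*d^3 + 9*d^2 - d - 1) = -10*d^3 + 17*d^2 - 8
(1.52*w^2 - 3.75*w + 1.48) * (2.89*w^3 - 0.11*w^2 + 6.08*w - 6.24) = 4.3928*w^5 - 11.0047*w^4 + 13.9313*w^3 - 32.4476*w^2 + 32.3984*w - 9.2352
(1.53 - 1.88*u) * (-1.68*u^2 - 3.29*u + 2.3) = 3.1584*u^3 + 3.6148*u^2 - 9.3577*u + 3.519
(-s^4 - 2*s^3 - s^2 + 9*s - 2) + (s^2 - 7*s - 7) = -s^4 - 2*s^3 + 2*s - 9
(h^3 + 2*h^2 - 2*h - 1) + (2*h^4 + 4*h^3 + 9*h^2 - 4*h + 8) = 2*h^4 + 5*h^3 + 11*h^2 - 6*h + 7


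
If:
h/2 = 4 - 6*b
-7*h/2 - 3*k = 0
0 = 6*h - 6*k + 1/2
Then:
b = 209/312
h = -1/26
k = 7/156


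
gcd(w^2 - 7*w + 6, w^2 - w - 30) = w - 6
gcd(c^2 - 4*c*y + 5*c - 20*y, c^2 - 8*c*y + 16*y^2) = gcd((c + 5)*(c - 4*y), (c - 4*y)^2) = -c + 4*y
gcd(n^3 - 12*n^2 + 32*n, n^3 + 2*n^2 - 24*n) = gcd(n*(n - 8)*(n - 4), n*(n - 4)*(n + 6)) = n^2 - 4*n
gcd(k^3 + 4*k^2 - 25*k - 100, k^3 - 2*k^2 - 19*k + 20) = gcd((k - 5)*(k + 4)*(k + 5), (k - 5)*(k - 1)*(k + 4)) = k^2 - k - 20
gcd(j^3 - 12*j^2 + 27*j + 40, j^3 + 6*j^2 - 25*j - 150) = j - 5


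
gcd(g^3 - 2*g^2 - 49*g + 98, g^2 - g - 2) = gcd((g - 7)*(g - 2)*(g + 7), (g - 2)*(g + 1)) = g - 2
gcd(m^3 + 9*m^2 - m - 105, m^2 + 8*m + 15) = m + 5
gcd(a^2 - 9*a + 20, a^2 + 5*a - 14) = 1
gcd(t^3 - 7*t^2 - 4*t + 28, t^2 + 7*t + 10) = t + 2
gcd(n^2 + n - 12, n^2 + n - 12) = n^2 + n - 12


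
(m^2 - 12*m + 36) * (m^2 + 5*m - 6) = m^4 - 7*m^3 - 30*m^2 + 252*m - 216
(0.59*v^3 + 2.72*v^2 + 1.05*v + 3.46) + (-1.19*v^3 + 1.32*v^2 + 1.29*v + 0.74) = -0.6*v^3 + 4.04*v^2 + 2.34*v + 4.2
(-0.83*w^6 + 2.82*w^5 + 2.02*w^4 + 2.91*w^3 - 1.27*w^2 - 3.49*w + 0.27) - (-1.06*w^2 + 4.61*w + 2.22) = -0.83*w^6 + 2.82*w^5 + 2.02*w^4 + 2.91*w^3 - 0.21*w^2 - 8.1*w - 1.95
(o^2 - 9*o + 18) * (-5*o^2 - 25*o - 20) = -5*o^4 + 20*o^3 + 115*o^2 - 270*o - 360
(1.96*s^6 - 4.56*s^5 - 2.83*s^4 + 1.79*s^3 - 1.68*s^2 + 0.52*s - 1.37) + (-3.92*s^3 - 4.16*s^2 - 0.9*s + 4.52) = 1.96*s^6 - 4.56*s^5 - 2.83*s^4 - 2.13*s^3 - 5.84*s^2 - 0.38*s + 3.15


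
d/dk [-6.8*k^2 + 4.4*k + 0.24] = 4.4 - 13.6*k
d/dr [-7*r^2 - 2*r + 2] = -14*r - 2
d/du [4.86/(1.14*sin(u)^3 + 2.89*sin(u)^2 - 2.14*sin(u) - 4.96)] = (-16.6212*sin(u)^2 - 28.0908*sin(u) + 10.4004)*cos(u)/(1.14*sin(u)^3 + 2.89*sin(u)^2 - 2.14*sin(u) - 4.96)^2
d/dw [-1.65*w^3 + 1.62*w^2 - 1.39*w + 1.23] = -4.95*w^2 + 3.24*w - 1.39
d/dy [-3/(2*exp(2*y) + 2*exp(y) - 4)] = (3*exp(y) + 3/2)*exp(y)/(exp(2*y) + exp(y) - 2)^2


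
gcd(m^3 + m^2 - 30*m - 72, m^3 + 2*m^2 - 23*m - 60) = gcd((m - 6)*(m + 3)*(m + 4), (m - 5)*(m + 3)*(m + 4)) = m^2 + 7*m + 12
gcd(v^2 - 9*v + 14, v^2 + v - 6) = v - 2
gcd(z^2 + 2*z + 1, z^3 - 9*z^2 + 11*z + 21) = z + 1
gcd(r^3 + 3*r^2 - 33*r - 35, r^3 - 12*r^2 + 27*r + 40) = r^2 - 4*r - 5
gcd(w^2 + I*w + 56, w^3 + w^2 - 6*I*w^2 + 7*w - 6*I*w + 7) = w - 7*I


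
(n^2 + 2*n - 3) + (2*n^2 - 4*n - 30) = 3*n^2 - 2*n - 33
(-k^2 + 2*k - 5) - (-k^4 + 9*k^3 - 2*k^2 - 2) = k^4 - 9*k^3 + k^2 + 2*k - 3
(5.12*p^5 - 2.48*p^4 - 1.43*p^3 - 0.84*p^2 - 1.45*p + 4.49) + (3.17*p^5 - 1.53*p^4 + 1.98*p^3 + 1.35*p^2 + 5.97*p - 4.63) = 8.29*p^5 - 4.01*p^4 + 0.55*p^3 + 0.51*p^2 + 4.52*p - 0.14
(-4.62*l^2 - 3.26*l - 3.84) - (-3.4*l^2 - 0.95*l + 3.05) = -1.22*l^2 - 2.31*l - 6.89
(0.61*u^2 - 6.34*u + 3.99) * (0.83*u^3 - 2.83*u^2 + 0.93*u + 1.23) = 0.5063*u^5 - 6.9885*u^4 + 21.8212*u^3 - 16.4376*u^2 - 4.0875*u + 4.9077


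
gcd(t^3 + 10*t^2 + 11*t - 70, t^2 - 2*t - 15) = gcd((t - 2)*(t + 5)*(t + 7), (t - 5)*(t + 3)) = 1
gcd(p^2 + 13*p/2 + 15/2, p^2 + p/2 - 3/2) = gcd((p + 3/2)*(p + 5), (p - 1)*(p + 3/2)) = p + 3/2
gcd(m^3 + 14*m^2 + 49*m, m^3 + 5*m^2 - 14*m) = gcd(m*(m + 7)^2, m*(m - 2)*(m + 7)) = m^2 + 7*m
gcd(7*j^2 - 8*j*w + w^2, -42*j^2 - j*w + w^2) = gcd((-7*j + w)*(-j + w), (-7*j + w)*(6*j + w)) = -7*j + w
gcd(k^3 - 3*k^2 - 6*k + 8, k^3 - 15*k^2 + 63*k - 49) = k - 1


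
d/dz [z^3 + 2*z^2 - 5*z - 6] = 3*z^2 + 4*z - 5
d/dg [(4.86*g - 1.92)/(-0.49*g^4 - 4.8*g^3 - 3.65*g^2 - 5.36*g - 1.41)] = (7.1442*g^4 + 42.8928*g^3 - 9.909*g^2 - 14.016*g - 17.1438)/(0.2401*g^8 + 4.704*g^7 + 26.617*g^6 + 40.2928*g^5 + 66.1603*g^4 + 52.664*g^3 + 39.0226*g^2 + 15.1152*g + 1.9881)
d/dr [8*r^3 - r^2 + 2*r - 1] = 24*r^2 - 2*r + 2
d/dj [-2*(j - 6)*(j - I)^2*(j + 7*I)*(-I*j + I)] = 10*I*j^4 + j^3*(-40 - 56*I) + j^2*(210 + 114*I) + j*(-92 - 364*I) - 98 + 156*I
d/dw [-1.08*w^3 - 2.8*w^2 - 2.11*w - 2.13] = -3.24*w^2 - 5.6*w - 2.11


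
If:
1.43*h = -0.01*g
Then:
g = -143.0*h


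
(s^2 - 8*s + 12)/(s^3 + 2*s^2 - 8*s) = (s - 6)/(s*(s + 4))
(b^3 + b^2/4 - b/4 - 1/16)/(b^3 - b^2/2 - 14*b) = (-16*b^3 - 4*b^2 + 4*b + 1)/(8*b*(-2*b^2 + b + 28))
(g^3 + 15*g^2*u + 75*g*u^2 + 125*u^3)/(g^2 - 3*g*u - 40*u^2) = (-g^2 - 10*g*u - 25*u^2)/(-g + 8*u)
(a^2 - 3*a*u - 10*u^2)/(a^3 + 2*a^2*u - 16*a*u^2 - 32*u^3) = (-a + 5*u)/(-a^2 + 16*u^2)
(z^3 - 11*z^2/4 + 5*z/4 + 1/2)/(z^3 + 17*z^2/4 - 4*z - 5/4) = (z - 2)/(z + 5)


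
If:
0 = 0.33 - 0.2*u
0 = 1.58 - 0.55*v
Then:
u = 1.65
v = 2.87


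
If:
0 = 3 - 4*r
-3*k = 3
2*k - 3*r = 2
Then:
No Solution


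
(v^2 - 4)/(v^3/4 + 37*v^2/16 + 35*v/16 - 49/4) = 16*(v^2 - 4)/(4*v^3 + 37*v^2 + 35*v - 196)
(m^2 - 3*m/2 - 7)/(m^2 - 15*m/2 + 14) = (m + 2)/(m - 4)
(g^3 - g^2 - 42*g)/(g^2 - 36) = g*(g - 7)/(g - 6)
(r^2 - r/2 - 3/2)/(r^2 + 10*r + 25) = (2*r^2 - r - 3)/(2*(r^2 + 10*r + 25))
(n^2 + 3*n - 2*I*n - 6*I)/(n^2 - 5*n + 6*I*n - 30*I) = (n^2 + n*(3 - 2*I) - 6*I)/(n^2 + n*(-5 + 6*I) - 30*I)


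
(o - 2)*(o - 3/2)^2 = o^3 - 5*o^2 + 33*o/4 - 9/2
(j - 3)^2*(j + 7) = j^3 + j^2 - 33*j + 63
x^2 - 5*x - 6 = (x - 6)*(x + 1)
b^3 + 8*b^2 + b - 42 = (b - 2)*(b + 3)*(b + 7)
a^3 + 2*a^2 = a^2*(a + 2)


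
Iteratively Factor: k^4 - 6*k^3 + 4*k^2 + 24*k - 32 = (k + 2)*(k^3 - 8*k^2 + 20*k - 16) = (k - 4)*(k + 2)*(k^2 - 4*k + 4) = (k - 4)*(k - 2)*(k + 2)*(k - 2)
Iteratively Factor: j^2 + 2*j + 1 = (j + 1)*(j + 1)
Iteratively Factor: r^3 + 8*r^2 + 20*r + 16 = (r + 4)*(r^2 + 4*r + 4) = (r + 2)*(r + 4)*(r + 2)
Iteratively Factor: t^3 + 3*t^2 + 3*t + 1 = (t + 1)*(t^2 + 2*t + 1) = (t + 1)^2*(t + 1)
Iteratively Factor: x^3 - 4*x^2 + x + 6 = (x - 3)*(x^2 - x - 2) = (x - 3)*(x + 1)*(x - 2)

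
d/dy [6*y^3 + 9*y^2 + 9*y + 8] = 18*y^2 + 18*y + 9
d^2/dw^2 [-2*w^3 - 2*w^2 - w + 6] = -12*w - 4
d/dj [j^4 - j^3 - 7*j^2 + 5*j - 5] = 4*j^3 - 3*j^2 - 14*j + 5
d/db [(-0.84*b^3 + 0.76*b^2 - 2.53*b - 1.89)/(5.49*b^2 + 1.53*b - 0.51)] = (-4.6116*b^4 - 2.5704*b^3 + 16.3377*b^2 + 19.977*b + 4.182)/(30.1401*b^4 + 16.7994*b^3 - 3.2589*b^2 - 1.5606*b + 0.2601)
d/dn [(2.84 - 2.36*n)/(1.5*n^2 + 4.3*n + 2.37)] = (3.54*n^2 - 8.52*n - 17.8052)/(2.25*n^4 + 12.9*n^3 + 25.6*n^2 + 20.382*n + 5.6169)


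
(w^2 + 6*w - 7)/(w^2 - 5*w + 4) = (w + 7)/(w - 4)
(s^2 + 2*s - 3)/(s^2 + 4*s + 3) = (s - 1)/(s + 1)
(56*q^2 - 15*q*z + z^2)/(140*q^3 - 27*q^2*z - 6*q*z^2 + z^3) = (-8*q + z)/(-20*q^2 + q*z + z^2)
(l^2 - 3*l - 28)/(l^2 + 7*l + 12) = (l - 7)/(l + 3)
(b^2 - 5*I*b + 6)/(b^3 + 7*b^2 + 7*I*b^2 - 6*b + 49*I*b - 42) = (b - 6*I)/(b^2 + b*(7 + 6*I) + 42*I)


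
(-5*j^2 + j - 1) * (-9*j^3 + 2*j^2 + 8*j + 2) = 45*j^5 - 19*j^4 - 29*j^3 - 4*j^2 - 6*j - 2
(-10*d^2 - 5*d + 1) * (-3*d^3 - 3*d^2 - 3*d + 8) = 30*d^5 + 45*d^4 + 42*d^3 - 68*d^2 - 43*d + 8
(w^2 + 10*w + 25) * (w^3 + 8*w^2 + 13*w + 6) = w^5 + 18*w^4 + 118*w^3 + 336*w^2 + 385*w + 150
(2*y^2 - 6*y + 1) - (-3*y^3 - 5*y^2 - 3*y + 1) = 3*y^3 + 7*y^2 - 3*y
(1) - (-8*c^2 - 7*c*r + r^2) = 8*c^2 + 7*c*r - r^2 + 1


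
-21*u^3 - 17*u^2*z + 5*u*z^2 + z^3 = (-3*u + z)*(u + z)*(7*u + z)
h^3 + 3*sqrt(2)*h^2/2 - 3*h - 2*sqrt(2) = (h - sqrt(2))*(h + sqrt(2)/2)*(h + 2*sqrt(2))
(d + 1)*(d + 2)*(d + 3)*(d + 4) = d^4 + 10*d^3 + 35*d^2 + 50*d + 24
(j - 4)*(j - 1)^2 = j^3 - 6*j^2 + 9*j - 4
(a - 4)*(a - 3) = a^2 - 7*a + 12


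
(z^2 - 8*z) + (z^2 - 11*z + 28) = 2*z^2 - 19*z + 28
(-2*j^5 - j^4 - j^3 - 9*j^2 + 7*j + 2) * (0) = 0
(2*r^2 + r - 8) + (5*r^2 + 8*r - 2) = 7*r^2 + 9*r - 10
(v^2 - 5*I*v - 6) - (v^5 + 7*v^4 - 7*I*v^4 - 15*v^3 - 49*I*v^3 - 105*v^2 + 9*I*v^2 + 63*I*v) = -v^5 - 7*v^4 + 7*I*v^4 + 15*v^3 + 49*I*v^3 + 106*v^2 - 9*I*v^2 - 68*I*v - 6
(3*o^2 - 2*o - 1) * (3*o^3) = 9*o^5 - 6*o^4 - 3*o^3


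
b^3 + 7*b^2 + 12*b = b*(b + 3)*(b + 4)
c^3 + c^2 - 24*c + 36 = (c - 3)*(c - 2)*(c + 6)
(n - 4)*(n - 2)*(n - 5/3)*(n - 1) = n^4 - 26*n^3/3 + 77*n^2/3 - 94*n/3 + 40/3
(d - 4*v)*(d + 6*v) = d^2 + 2*d*v - 24*v^2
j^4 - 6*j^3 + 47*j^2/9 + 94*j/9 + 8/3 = (j - 4)*(j - 3)*(j + 1/3)*(j + 2/3)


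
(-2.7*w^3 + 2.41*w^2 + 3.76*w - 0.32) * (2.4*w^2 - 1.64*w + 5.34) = -6.48*w^5 + 10.212*w^4 - 9.3464*w^3 + 5.935*w^2 + 20.6032*w - 1.7088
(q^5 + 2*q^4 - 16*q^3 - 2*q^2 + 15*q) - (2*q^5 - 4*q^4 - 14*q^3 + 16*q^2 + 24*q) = -q^5 + 6*q^4 - 2*q^3 - 18*q^2 - 9*q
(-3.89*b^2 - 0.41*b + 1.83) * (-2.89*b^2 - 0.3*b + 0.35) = 11.2421*b^4 + 2.3519*b^3 - 6.5272*b^2 - 0.6925*b + 0.6405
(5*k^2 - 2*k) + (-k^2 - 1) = 4*k^2 - 2*k - 1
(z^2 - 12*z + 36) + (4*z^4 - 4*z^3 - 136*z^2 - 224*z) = 4*z^4 - 4*z^3 - 135*z^2 - 236*z + 36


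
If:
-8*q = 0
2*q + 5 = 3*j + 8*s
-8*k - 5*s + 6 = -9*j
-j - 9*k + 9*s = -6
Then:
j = 537/1063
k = 1112/1063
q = 0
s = 463/1063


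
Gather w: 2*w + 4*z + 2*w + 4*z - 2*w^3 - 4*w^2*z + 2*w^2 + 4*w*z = -2*w^3 + w^2*(2 - 4*z) + w*(4*z + 4) + 8*z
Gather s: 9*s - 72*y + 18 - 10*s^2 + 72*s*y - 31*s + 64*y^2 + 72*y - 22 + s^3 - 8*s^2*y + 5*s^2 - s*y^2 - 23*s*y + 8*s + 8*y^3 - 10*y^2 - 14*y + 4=s^3 + s^2*(-8*y - 5) + s*(-y^2 + 49*y - 14) + 8*y^3 + 54*y^2 - 14*y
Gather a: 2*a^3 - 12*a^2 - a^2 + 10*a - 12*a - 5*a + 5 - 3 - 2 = 2*a^3 - 13*a^2 - 7*a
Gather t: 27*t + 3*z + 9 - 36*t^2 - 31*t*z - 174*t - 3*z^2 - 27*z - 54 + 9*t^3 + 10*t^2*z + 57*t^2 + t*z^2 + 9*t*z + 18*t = 9*t^3 + t^2*(10*z + 21) + t*(z^2 - 22*z - 129) - 3*z^2 - 24*z - 45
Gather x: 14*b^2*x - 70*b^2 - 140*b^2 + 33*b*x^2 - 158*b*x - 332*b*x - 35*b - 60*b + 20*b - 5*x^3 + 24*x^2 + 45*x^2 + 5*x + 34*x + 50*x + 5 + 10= -210*b^2 - 75*b - 5*x^3 + x^2*(33*b + 69) + x*(14*b^2 - 490*b + 89) + 15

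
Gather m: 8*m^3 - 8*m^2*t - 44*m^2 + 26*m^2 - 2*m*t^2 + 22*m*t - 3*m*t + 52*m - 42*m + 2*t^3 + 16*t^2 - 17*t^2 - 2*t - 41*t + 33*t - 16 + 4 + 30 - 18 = 8*m^3 + m^2*(-8*t - 18) + m*(-2*t^2 + 19*t + 10) + 2*t^3 - t^2 - 10*t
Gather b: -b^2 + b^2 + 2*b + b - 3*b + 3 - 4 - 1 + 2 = 0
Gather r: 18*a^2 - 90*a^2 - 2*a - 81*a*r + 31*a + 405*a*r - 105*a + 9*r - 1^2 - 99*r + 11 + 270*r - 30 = -72*a^2 - 76*a + r*(324*a + 180) - 20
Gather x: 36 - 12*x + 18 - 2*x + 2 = 56 - 14*x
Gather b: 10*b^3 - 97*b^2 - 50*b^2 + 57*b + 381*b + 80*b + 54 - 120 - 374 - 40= 10*b^3 - 147*b^2 + 518*b - 480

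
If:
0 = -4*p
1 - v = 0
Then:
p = 0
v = 1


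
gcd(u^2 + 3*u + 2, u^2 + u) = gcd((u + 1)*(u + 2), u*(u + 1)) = u + 1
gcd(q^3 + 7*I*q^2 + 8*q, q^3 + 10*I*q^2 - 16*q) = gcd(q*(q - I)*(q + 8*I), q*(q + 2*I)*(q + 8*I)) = q^2 + 8*I*q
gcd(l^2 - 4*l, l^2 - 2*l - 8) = l - 4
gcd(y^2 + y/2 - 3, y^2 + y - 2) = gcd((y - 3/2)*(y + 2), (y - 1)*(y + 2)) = y + 2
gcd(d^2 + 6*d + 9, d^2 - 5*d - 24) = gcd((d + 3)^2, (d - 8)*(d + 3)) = d + 3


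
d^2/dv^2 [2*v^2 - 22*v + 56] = 4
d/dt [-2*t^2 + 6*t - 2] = 6 - 4*t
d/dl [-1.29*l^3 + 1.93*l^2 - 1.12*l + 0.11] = -3.87*l^2 + 3.86*l - 1.12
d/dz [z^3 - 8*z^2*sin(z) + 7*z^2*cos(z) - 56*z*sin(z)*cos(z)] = -7*z^2*sin(z) - 8*z^2*cos(z) + 3*z^2 - 16*z*sin(z) + 14*z*cos(z) - 56*z*cos(2*z) - 28*sin(2*z)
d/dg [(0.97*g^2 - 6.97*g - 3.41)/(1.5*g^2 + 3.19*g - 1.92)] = (13.5493*g^2 + 6.5052*g + 24.2603)/(2.25*g^4 + 9.57*g^3 + 4.4161*g^2 - 12.2496*g + 3.6864)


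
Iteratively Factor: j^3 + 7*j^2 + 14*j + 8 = (j + 2)*(j^2 + 5*j + 4) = (j + 1)*(j + 2)*(j + 4)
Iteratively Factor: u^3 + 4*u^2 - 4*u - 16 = (u + 4)*(u^2 - 4) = (u + 2)*(u + 4)*(u - 2)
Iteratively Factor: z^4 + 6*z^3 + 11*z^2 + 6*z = (z + 2)*(z^3 + 4*z^2 + 3*z) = z*(z + 2)*(z^2 + 4*z + 3) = z*(z + 1)*(z + 2)*(z + 3)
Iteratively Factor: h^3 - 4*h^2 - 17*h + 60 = (h + 4)*(h^2 - 8*h + 15) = (h - 5)*(h + 4)*(h - 3)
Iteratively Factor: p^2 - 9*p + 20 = (p - 5)*(p - 4)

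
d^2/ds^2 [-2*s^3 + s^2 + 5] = 2 - 12*s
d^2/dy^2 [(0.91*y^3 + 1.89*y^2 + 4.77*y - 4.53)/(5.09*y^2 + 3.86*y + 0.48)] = (195.56675*y^3 - 721.771758*y^2 - 602.682732*y - 129.659784)/(131.872229*y^6 + 300.015798*y^5 + 264.824556*y^4 + 114.096968*y^3 + 24.973632*y^2 + 2.668032*y + 0.110592)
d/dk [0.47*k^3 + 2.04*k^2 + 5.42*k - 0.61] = 1.41*k^2 + 4.08*k + 5.42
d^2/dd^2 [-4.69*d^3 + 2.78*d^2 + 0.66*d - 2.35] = 5.56 - 28.14*d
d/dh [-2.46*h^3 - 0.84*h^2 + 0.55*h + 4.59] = -7.38*h^2 - 1.68*h + 0.55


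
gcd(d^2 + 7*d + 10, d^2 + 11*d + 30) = d + 5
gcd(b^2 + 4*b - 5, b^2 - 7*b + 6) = b - 1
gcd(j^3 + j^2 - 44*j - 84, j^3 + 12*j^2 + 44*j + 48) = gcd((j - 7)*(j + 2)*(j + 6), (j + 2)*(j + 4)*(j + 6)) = j^2 + 8*j + 12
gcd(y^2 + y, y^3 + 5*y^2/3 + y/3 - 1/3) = y + 1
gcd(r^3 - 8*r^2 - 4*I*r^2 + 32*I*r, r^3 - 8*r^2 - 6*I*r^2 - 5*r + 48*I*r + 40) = r - 8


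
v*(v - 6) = v^2 - 6*v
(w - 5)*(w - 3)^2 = w^3 - 11*w^2 + 39*w - 45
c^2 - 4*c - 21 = (c - 7)*(c + 3)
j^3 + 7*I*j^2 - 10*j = j*(j + 2*I)*(j + 5*I)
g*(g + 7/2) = g^2 + 7*g/2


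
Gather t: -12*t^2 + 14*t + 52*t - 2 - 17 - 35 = -12*t^2 + 66*t - 54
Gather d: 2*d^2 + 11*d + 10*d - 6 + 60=2*d^2 + 21*d + 54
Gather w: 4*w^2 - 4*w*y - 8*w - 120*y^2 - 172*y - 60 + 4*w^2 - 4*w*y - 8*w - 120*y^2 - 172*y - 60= 8*w^2 + w*(-8*y - 16) - 240*y^2 - 344*y - 120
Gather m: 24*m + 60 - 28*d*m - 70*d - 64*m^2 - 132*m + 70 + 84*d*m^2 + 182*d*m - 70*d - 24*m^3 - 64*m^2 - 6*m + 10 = -140*d - 24*m^3 + m^2*(84*d - 128) + m*(154*d - 114) + 140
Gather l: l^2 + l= l^2 + l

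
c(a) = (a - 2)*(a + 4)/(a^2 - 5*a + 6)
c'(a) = (5 - 2*a)*(a - 2)*(a + 4)/(a^2 - 5*a + 6)^2 + (a - 2)/(a^2 - 5*a + 6) + (a + 4)/(a^2 - 5*a + 6) = -7/(a^2 - 6*a + 9)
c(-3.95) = -0.01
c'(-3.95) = -0.14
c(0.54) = -1.85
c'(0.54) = -1.16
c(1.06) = -2.61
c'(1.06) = -1.86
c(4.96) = 4.57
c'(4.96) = -1.82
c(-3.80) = -0.03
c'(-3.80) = -0.15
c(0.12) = -1.43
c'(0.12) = -0.84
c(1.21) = -2.91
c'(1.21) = -2.18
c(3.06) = 117.67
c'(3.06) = -1944.44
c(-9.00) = 0.42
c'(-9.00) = -0.05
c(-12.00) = 0.53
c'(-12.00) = -0.03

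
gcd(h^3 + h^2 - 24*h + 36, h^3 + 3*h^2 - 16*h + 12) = h^2 + 4*h - 12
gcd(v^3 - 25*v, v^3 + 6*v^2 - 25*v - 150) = v^2 - 25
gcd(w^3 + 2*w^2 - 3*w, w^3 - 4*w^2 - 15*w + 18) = w^2 + 2*w - 3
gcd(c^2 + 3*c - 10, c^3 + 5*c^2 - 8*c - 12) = c - 2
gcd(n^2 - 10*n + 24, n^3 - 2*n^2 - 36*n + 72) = n - 6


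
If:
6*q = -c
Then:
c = -6*q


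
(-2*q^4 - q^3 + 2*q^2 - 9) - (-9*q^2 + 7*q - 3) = -2*q^4 - q^3 + 11*q^2 - 7*q - 6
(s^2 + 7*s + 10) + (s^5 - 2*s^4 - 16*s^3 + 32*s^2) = s^5 - 2*s^4 - 16*s^3 + 33*s^2 + 7*s + 10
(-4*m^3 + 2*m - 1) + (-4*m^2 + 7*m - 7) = -4*m^3 - 4*m^2 + 9*m - 8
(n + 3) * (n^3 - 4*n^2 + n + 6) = n^4 - n^3 - 11*n^2 + 9*n + 18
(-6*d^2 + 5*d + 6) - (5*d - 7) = 13 - 6*d^2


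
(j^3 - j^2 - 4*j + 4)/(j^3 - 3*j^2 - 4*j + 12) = (j - 1)/(j - 3)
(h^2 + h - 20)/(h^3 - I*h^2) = (h^2 + h - 20)/(h^2*(h - I))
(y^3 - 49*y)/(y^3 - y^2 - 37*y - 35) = y*(y + 7)/(y^2 + 6*y + 5)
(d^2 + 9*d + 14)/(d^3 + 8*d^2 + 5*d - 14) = 1/(d - 1)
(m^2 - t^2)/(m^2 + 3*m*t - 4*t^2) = (m + t)/(m + 4*t)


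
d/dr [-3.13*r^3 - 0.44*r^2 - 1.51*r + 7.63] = -9.39*r^2 - 0.88*r - 1.51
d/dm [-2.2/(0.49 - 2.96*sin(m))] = -6.512*cos(m)/(2.96*sin(m) - 0.49)^2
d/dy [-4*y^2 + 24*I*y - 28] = -8*y + 24*I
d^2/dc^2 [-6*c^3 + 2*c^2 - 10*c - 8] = 4 - 36*c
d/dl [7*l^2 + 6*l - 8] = 14*l + 6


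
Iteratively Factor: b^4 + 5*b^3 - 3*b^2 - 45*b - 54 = (b + 2)*(b^3 + 3*b^2 - 9*b - 27) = (b + 2)*(b + 3)*(b^2 - 9) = (b + 2)*(b + 3)^2*(b - 3)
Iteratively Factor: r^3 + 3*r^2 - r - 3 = (r + 3)*(r^2 - 1) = (r - 1)*(r + 3)*(r + 1)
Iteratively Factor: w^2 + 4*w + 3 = (w + 3)*(w + 1)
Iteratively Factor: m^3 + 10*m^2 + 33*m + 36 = (m + 3)*(m^2 + 7*m + 12) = (m + 3)*(m + 4)*(m + 3)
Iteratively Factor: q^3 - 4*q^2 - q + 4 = (q - 1)*(q^2 - 3*q - 4) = (q - 4)*(q - 1)*(q + 1)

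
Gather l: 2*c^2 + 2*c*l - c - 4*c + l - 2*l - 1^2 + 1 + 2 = 2*c^2 - 5*c + l*(2*c - 1) + 2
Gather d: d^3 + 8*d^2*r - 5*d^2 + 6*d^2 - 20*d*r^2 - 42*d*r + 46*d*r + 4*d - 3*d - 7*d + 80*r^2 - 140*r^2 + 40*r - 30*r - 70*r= d^3 + d^2*(8*r + 1) + d*(-20*r^2 + 4*r - 6) - 60*r^2 - 60*r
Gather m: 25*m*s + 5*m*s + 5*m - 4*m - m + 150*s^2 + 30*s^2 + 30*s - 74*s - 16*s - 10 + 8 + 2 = 30*m*s + 180*s^2 - 60*s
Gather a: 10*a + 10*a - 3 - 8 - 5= 20*a - 16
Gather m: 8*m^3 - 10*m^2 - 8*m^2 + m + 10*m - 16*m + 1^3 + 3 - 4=8*m^3 - 18*m^2 - 5*m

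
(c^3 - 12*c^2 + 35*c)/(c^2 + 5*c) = (c^2 - 12*c + 35)/(c + 5)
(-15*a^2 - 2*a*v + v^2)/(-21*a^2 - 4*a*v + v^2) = (-5*a + v)/(-7*a + v)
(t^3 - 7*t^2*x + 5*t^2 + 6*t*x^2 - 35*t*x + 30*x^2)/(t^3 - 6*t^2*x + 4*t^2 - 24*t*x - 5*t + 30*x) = (t - x)/(t - 1)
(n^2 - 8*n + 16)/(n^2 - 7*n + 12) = (n - 4)/(n - 3)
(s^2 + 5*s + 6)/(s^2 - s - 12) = (s + 2)/(s - 4)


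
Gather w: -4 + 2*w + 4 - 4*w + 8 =8 - 2*w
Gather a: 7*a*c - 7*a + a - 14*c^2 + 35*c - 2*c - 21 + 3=a*(7*c - 6) - 14*c^2 + 33*c - 18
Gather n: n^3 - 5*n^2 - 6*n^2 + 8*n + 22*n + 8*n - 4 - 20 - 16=n^3 - 11*n^2 + 38*n - 40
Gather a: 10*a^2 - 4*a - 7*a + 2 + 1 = 10*a^2 - 11*a + 3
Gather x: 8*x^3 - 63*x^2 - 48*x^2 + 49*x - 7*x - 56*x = 8*x^3 - 111*x^2 - 14*x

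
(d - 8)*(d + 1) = d^2 - 7*d - 8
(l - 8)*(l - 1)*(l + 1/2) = l^3 - 17*l^2/2 + 7*l/2 + 4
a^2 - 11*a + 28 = (a - 7)*(a - 4)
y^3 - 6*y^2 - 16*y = y*(y - 8)*(y + 2)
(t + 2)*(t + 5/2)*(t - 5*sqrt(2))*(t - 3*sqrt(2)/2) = t^4 - 13*sqrt(2)*t^3/2 + 9*t^3/2 - 117*sqrt(2)*t^2/4 + 20*t^2 - 65*sqrt(2)*t/2 + 135*t/2 + 75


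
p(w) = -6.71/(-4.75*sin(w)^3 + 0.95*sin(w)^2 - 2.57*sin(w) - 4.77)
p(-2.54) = 3.12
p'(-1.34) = -3.03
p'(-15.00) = 25.91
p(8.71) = 0.91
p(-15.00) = 4.82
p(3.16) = 1.42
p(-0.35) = 1.87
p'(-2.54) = 9.82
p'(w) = -6.71*(14.25*sin(w)^2*cos(w) - 1.9*sin(w)*cos(w) + 2.57*cos(w))/(-4.75*sin(w)^3 + 0.95*sin(w)^2 - 2.57*sin(w) - 4.77)^2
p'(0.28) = -0.67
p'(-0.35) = -2.40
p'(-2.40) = 39.65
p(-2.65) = 2.36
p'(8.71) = 0.69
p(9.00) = 1.12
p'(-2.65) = 4.85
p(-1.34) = -2.23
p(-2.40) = 5.90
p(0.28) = 1.22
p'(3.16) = 0.79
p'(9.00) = 0.71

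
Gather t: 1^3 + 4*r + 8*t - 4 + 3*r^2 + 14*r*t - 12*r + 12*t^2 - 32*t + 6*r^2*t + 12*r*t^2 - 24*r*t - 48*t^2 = 3*r^2 - 8*r + t^2*(12*r - 36) + t*(6*r^2 - 10*r - 24) - 3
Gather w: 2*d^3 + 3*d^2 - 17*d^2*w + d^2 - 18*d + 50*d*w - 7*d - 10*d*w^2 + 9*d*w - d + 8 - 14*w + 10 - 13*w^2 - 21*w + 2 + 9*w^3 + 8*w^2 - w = 2*d^3 + 4*d^2 - 26*d + 9*w^3 + w^2*(-10*d - 5) + w*(-17*d^2 + 59*d - 36) + 20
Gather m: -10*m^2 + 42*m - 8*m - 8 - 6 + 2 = -10*m^2 + 34*m - 12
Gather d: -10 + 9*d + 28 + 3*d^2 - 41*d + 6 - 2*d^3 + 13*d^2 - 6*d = -2*d^3 + 16*d^2 - 38*d + 24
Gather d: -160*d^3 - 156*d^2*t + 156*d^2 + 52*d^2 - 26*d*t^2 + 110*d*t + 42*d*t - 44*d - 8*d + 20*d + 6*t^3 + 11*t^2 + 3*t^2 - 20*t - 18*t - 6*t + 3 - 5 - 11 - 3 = -160*d^3 + d^2*(208 - 156*t) + d*(-26*t^2 + 152*t - 32) + 6*t^3 + 14*t^2 - 44*t - 16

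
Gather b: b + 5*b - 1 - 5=6*b - 6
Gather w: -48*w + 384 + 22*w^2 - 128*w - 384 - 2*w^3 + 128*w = -2*w^3 + 22*w^2 - 48*w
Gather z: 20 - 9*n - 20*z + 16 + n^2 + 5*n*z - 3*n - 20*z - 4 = n^2 - 12*n + z*(5*n - 40) + 32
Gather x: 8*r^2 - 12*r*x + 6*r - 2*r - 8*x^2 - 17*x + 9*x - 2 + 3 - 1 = 8*r^2 + 4*r - 8*x^2 + x*(-12*r - 8)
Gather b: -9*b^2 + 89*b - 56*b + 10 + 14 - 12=-9*b^2 + 33*b + 12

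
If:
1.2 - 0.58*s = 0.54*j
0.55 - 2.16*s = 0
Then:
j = 1.95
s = 0.25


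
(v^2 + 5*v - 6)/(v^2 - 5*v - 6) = (-v^2 - 5*v + 6)/(-v^2 + 5*v + 6)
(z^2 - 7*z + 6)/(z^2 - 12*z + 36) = (z - 1)/(z - 6)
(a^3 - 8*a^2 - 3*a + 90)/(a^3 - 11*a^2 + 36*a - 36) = (a^2 - 2*a - 15)/(a^2 - 5*a + 6)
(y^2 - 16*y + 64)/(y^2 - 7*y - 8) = (y - 8)/(y + 1)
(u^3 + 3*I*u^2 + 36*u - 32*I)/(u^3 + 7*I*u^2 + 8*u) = (u - 4*I)/u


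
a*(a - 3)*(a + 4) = a^3 + a^2 - 12*a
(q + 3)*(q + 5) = q^2 + 8*q + 15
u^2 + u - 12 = (u - 3)*(u + 4)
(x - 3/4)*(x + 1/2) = x^2 - x/4 - 3/8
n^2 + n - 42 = (n - 6)*(n + 7)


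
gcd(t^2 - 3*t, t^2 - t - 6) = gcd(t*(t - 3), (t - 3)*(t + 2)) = t - 3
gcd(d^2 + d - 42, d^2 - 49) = d + 7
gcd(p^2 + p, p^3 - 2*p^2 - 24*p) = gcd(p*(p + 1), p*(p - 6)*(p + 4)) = p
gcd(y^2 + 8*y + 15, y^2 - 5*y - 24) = y + 3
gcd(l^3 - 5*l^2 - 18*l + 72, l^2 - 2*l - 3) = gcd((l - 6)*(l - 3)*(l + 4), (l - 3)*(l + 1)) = l - 3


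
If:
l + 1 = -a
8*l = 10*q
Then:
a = -5*q/4 - 1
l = 5*q/4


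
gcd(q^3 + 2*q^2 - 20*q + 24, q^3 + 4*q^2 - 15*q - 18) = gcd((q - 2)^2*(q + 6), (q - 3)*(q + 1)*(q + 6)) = q + 6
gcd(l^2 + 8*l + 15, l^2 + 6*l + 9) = l + 3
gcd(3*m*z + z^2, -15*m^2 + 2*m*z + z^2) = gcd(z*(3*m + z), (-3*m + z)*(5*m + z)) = 1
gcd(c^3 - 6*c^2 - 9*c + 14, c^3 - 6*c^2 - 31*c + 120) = 1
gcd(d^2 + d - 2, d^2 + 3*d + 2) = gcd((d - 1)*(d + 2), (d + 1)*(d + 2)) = d + 2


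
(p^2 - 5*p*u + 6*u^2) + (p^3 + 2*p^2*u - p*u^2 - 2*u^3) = p^3 + 2*p^2*u + p^2 - p*u^2 - 5*p*u - 2*u^3 + 6*u^2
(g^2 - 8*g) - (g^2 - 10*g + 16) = 2*g - 16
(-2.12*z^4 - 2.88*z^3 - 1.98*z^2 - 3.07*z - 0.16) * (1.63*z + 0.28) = -3.4556*z^5 - 5.288*z^4 - 4.0338*z^3 - 5.5585*z^2 - 1.1204*z - 0.0448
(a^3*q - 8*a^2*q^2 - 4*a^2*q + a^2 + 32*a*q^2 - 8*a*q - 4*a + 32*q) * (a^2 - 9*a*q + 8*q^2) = a^5*q - 17*a^4*q^2 - 4*a^4*q + a^4 + 80*a^3*q^3 + 68*a^3*q^2 - 17*a^3*q - 4*a^3 - 64*a^2*q^4 - 320*a^2*q^3 + 80*a^2*q^2 + 68*a^2*q + 256*a*q^4 - 64*a*q^3 - 320*a*q^2 + 256*q^3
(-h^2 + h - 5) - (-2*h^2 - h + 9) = h^2 + 2*h - 14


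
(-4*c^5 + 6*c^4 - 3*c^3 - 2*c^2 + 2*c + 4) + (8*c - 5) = -4*c^5 + 6*c^4 - 3*c^3 - 2*c^2 + 10*c - 1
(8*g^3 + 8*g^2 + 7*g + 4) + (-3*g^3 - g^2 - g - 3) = 5*g^3 + 7*g^2 + 6*g + 1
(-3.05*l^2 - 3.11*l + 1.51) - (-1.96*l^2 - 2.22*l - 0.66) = -1.09*l^2 - 0.89*l + 2.17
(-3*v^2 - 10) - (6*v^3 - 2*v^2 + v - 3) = -6*v^3 - v^2 - v - 7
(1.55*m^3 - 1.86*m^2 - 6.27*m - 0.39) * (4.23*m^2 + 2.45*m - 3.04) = 6.5565*m^5 - 4.0703*m^4 - 35.7911*m^3 - 11.3568*m^2 + 18.1053*m + 1.1856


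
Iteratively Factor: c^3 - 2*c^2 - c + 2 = (c - 1)*(c^2 - c - 2) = (c - 1)*(c + 1)*(c - 2)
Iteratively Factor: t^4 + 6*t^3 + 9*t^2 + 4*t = (t + 1)*(t^3 + 5*t^2 + 4*t) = t*(t + 1)*(t^2 + 5*t + 4) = t*(t + 1)*(t + 4)*(t + 1)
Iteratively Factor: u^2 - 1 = (u + 1)*(u - 1)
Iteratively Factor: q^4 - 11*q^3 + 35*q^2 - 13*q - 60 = (q - 3)*(q^3 - 8*q^2 + 11*q + 20) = (q - 4)*(q - 3)*(q^2 - 4*q - 5) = (q - 5)*(q - 4)*(q - 3)*(q + 1)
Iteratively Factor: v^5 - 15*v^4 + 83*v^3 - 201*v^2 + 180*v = (v)*(v^4 - 15*v^3 + 83*v^2 - 201*v + 180) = v*(v - 5)*(v^3 - 10*v^2 + 33*v - 36) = v*(v - 5)*(v - 3)*(v^2 - 7*v + 12) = v*(v - 5)*(v - 4)*(v - 3)*(v - 3)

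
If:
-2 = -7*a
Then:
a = 2/7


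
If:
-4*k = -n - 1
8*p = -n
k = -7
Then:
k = -7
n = -29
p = 29/8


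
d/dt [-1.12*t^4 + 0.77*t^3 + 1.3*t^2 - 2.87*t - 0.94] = -4.48*t^3 + 2.31*t^2 + 2.6*t - 2.87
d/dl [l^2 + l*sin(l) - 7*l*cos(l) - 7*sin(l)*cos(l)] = 7*l*sin(l) + l*cos(l) + 2*l + sin(l) - 7*cos(l) - 7*cos(2*l)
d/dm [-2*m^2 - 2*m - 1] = -4*m - 2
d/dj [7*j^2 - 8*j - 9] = 14*j - 8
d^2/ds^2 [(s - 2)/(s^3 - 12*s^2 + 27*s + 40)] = 6*(3*(s - 2)*(s^2 - 8*s + 9)^2 + (-s^2 + 8*s - (s - 4)*(s - 2) - 9)*(s^3 - 12*s^2 + 27*s + 40))/(s^3 - 12*s^2 + 27*s + 40)^3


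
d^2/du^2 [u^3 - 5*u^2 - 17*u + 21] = 6*u - 10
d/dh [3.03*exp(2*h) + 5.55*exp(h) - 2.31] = (6.06*exp(h) + 5.55)*exp(h)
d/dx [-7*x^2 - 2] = -14*x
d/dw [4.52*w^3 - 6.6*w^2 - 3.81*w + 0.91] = 13.56*w^2 - 13.2*w - 3.81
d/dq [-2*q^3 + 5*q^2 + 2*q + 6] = -6*q^2 + 10*q + 2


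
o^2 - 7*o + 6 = (o - 6)*(o - 1)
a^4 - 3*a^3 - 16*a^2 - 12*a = a*(a - 6)*(a + 1)*(a + 2)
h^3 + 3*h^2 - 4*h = h*(h - 1)*(h + 4)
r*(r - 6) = r^2 - 6*r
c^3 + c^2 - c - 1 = (c - 1)*(c + 1)^2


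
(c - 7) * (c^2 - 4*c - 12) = c^3 - 11*c^2 + 16*c + 84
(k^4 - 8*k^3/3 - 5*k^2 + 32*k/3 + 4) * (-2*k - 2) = -2*k^5 + 10*k^4/3 + 46*k^3/3 - 34*k^2/3 - 88*k/3 - 8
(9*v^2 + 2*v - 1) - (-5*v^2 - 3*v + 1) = 14*v^2 + 5*v - 2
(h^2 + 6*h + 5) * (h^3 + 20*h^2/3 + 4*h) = h^5 + 38*h^4/3 + 49*h^3 + 172*h^2/3 + 20*h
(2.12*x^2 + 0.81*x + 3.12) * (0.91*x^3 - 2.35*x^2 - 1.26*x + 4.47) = 1.9292*x^5 - 4.2449*x^4 - 1.7355*x^3 + 1.1238*x^2 - 0.3105*x + 13.9464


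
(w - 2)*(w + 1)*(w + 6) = w^3 + 5*w^2 - 8*w - 12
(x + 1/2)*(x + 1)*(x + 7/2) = x^3 + 5*x^2 + 23*x/4 + 7/4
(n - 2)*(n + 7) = n^2 + 5*n - 14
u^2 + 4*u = u*(u + 4)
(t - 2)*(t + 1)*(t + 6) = t^3 + 5*t^2 - 8*t - 12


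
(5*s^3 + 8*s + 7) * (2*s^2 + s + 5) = 10*s^5 + 5*s^4 + 41*s^3 + 22*s^2 + 47*s + 35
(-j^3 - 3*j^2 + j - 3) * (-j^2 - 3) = j^5 + 3*j^4 + 2*j^3 + 12*j^2 - 3*j + 9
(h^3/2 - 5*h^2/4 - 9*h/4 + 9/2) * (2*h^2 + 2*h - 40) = h^5 - 3*h^4/2 - 27*h^3 + 109*h^2/2 + 99*h - 180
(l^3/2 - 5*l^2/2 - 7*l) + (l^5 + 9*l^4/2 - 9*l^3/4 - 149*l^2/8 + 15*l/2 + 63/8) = l^5 + 9*l^4/2 - 7*l^3/4 - 169*l^2/8 + l/2 + 63/8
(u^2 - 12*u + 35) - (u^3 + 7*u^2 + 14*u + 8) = -u^3 - 6*u^2 - 26*u + 27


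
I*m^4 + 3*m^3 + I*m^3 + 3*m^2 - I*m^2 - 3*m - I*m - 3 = (m - 1)*(m + 1)*(m - 3*I)*(I*m + I)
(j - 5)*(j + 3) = j^2 - 2*j - 15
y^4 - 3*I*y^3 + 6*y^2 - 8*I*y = y*(y - 4*I)*(y - I)*(y + 2*I)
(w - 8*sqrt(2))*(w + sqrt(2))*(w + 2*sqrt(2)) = w^3 - 5*sqrt(2)*w^2 - 44*w - 32*sqrt(2)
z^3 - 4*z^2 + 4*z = z*(z - 2)^2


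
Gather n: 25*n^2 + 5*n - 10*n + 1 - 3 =25*n^2 - 5*n - 2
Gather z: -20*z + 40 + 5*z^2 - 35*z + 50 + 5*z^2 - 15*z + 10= 10*z^2 - 70*z + 100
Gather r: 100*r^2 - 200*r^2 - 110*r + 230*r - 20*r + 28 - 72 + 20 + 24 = -100*r^2 + 100*r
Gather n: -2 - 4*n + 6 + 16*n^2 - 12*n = 16*n^2 - 16*n + 4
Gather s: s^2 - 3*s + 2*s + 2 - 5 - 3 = s^2 - s - 6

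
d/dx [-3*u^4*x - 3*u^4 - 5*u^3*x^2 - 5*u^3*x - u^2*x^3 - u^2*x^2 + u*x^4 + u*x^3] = u*(-3*u^3 - 10*u^2*x - 5*u^2 - 3*u*x^2 - 2*u*x + 4*x^3 + 3*x^2)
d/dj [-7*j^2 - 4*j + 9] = -14*j - 4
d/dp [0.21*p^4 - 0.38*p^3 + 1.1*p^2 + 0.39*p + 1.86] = 0.84*p^3 - 1.14*p^2 + 2.2*p + 0.39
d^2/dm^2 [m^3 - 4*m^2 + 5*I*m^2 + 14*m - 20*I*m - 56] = 6*m - 8 + 10*I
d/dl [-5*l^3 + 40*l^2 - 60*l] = -15*l^2 + 80*l - 60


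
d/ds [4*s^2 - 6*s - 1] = 8*s - 6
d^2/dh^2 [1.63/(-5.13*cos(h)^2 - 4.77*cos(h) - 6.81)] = (171.586188*(1 - cos(h)^2)^2 + 119.658789*cos(h)^3 - 104.897835*cos(h)^2 - 292.266009*cos(h) - 131.871564)/(5.13*cos(h)^2 + 4.77*cos(h) + 6.81)^3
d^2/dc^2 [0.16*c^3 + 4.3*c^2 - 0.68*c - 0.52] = 0.96*c + 8.6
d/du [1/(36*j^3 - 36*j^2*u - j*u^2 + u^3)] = (36*j^2 + 2*j*u - 3*u^2)/(36*j^3 - 36*j^2*u - j*u^2 + u^3)^2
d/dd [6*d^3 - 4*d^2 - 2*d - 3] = 18*d^2 - 8*d - 2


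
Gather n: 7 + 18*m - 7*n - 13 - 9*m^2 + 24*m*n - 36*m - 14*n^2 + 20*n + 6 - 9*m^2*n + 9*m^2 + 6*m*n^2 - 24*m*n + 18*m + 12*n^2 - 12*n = n^2*(6*m - 2) + n*(1 - 9*m^2)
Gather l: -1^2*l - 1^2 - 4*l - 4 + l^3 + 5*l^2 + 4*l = l^3 + 5*l^2 - l - 5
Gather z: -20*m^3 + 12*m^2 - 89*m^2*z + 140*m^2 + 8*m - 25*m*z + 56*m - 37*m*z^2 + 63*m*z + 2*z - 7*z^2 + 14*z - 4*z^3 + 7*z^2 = -20*m^3 + 152*m^2 - 37*m*z^2 + 64*m - 4*z^3 + z*(-89*m^2 + 38*m + 16)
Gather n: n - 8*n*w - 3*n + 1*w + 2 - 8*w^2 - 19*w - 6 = n*(-8*w - 2) - 8*w^2 - 18*w - 4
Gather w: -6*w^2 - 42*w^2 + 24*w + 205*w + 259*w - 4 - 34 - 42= -48*w^2 + 488*w - 80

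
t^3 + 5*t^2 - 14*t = t*(t - 2)*(t + 7)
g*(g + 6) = g^2 + 6*g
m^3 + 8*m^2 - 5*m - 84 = (m - 3)*(m + 4)*(m + 7)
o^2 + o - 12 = (o - 3)*(o + 4)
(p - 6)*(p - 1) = p^2 - 7*p + 6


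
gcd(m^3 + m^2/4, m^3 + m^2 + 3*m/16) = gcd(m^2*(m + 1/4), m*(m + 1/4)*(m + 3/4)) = m^2 + m/4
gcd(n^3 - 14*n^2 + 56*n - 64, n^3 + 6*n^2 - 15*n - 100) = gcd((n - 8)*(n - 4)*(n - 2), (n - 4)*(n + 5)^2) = n - 4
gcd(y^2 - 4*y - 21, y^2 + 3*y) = y + 3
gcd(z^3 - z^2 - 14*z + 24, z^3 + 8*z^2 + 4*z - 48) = z^2 + 2*z - 8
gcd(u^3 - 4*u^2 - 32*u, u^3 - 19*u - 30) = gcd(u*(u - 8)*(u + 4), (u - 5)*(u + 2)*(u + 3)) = 1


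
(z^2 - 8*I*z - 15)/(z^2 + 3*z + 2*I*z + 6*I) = (z^2 - 8*I*z - 15)/(z^2 + z*(3 + 2*I) + 6*I)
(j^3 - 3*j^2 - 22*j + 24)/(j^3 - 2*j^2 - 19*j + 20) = (j - 6)/(j - 5)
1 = 1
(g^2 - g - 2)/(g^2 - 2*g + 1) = (g^2 - g - 2)/(g^2 - 2*g + 1)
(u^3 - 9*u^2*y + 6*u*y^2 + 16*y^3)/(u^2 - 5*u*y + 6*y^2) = (-u^2 + 7*u*y + 8*y^2)/(-u + 3*y)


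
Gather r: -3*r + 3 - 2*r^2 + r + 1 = -2*r^2 - 2*r + 4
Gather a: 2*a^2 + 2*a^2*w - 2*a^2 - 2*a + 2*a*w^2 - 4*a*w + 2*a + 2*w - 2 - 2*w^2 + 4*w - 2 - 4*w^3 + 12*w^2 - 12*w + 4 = 2*a^2*w + a*(2*w^2 - 4*w) - 4*w^3 + 10*w^2 - 6*w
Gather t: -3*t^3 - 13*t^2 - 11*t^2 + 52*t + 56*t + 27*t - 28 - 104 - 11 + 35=-3*t^3 - 24*t^2 + 135*t - 108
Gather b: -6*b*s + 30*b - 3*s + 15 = b*(30 - 6*s) - 3*s + 15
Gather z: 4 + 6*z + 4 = 6*z + 8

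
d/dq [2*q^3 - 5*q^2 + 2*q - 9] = 6*q^2 - 10*q + 2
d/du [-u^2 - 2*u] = -2*u - 2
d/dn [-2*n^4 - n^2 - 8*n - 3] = -8*n^3 - 2*n - 8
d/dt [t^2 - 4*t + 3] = 2*t - 4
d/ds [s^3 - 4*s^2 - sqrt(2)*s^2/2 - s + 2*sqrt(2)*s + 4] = 3*s^2 - 8*s - sqrt(2)*s - 1 + 2*sqrt(2)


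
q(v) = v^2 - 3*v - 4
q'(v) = 2*v - 3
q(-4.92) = 34.97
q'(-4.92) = -12.84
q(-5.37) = 40.95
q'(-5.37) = -13.74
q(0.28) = -4.76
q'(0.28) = -2.44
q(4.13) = 0.67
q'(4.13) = 5.26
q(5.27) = 7.96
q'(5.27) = 7.54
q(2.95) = -4.15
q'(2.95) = 2.90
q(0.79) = -5.75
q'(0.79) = -1.42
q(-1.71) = 4.05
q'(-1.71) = -6.42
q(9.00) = 50.00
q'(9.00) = 15.00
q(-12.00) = 176.00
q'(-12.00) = -27.00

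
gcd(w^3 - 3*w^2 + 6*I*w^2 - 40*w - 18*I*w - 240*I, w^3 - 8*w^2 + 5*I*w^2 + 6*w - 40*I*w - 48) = w^2 + w*(-8 + 6*I) - 48*I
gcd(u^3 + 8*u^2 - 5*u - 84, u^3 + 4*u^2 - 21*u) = u^2 + 4*u - 21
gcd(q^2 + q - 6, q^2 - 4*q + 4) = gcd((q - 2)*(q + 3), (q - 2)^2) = q - 2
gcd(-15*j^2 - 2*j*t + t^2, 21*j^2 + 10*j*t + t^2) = 3*j + t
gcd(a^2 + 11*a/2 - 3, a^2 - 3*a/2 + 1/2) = a - 1/2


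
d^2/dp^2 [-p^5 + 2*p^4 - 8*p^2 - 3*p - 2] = -20*p^3 + 24*p^2 - 16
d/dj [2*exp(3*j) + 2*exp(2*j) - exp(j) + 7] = (6*exp(2*j) + 4*exp(j) - 1)*exp(j)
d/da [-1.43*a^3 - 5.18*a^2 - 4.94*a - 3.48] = -4.29*a^2 - 10.36*a - 4.94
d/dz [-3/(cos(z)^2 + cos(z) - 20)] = -3*(2*cos(z) + 1)*sin(z)/(cos(z)^2 + cos(z) - 20)^2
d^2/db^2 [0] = 0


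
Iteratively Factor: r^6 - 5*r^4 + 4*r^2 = (r - 1)*(r^5 + r^4 - 4*r^3 - 4*r^2) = (r - 2)*(r - 1)*(r^4 + 3*r^3 + 2*r^2) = (r - 2)*(r - 1)*(r + 2)*(r^3 + r^2) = r*(r - 2)*(r - 1)*(r + 2)*(r^2 + r) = r^2*(r - 2)*(r - 1)*(r + 2)*(r + 1)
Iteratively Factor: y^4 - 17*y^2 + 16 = (y + 1)*(y^3 - y^2 - 16*y + 16) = (y - 4)*(y + 1)*(y^2 + 3*y - 4) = (y - 4)*(y - 1)*(y + 1)*(y + 4)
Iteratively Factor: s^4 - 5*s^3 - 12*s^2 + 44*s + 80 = (s - 5)*(s^3 - 12*s - 16) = (s - 5)*(s - 4)*(s^2 + 4*s + 4) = (s - 5)*(s - 4)*(s + 2)*(s + 2)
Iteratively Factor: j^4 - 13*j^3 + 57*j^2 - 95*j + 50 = (j - 2)*(j^3 - 11*j^2 + 35*j - 25) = (j - 2)*(j - 1)*(j^2 - 10*j + 25) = (j - 5)*(j - 2)*(j - 1)*(j - 5)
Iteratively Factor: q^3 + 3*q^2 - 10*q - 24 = (q + 4)*(q^2 - q - 6) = (q + 2)*(q + 4)*(q - 3)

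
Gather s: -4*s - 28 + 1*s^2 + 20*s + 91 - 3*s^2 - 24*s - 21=-2*s^2 - 8*s + 42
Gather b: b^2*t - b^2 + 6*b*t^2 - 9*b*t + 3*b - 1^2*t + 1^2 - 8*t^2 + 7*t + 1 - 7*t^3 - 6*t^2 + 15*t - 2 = b^2*(t - 1) + b*(6*t^2 - 9*t + 3) - 7*t^3 - 14*t^2 + 21*t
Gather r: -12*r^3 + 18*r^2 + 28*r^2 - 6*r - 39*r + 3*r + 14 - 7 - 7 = -12*r^3 + 46*r^2 - 42*r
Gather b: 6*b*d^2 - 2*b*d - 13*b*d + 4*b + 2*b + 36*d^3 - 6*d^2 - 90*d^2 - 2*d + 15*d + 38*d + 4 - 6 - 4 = b*(6*d^2 - 15*d + 6) + 36*d^3 - 96*d^2 + 51*d - 6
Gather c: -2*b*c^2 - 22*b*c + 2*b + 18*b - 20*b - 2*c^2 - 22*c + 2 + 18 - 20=c^2*(-2*b - 2) + c*(-22*b - 22)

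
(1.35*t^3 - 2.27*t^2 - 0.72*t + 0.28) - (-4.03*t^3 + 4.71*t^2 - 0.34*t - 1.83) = 5.38*t^3 - 6.98*t^2 - 0.38*t + 2.11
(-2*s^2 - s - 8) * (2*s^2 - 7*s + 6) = -4*s^4 + 12*s^3 - 21*s^2 + 50*s - 48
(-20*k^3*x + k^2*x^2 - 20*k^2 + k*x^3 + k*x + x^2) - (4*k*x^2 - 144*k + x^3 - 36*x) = -20*k^3*x + k^2*x^2 - 20*k^2 + k*x^3 - 4*k*x^2 + k*x + 144*k - x^3 + x^2 + 36*x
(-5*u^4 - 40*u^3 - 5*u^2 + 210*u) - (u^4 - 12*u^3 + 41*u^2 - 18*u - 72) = -6*u^4 - 28*u^3 - 46*u^2 + 228*u + 72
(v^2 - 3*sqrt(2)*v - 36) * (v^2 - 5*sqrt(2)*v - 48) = v^4 - 8*sqrt(2)*v^3 - 54*v^2 + 324*sqrt(2)*v + 1728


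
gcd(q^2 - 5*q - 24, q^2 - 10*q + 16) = q - 8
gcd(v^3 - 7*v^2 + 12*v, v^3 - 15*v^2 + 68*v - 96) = v^2 - 7*v + 12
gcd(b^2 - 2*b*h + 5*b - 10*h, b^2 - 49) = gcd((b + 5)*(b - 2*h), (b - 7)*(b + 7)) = 1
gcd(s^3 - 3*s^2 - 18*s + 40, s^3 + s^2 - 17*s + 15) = 1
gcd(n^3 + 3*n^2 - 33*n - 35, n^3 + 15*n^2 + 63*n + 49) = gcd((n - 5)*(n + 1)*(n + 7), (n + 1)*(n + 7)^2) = n^2 + 8*n + 7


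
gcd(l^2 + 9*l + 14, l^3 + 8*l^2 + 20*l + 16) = l + 2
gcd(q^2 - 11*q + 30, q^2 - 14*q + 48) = q - 6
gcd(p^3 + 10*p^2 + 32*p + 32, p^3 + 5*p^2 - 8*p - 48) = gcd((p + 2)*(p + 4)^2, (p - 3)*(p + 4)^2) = p^2 + 8*p + 16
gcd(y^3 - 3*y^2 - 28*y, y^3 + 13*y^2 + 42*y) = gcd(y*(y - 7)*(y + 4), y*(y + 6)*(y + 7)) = y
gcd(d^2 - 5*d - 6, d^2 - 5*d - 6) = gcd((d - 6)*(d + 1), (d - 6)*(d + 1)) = d^2 - 5*d - 6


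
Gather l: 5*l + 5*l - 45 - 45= 10*l - 90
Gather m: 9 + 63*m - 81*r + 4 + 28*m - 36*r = 91*m - 117*r + 13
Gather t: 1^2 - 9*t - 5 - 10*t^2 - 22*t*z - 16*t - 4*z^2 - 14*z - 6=-10*t^2 + t*(-22*z - 25) - 4*z^2 - 14*z - 10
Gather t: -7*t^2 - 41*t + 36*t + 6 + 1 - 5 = -7*t^2 - 5*t + 2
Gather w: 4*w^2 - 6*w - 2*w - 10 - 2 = 4*w^2 - 8*w - 12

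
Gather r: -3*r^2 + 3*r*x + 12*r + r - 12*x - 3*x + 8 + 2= -3*r^2 + r*(3*x + 13) - 15*x + 10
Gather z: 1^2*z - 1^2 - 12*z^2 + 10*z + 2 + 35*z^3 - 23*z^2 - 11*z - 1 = 35*z^3 - 35*z^2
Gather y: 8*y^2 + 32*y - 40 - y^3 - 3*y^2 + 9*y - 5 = -y^3 + 5*y^2 + 41*y - 45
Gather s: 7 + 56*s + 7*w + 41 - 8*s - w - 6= 48*s + 6*w + 42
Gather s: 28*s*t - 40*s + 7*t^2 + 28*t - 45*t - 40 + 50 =s*(28*t - 40) + 7*t^2 - 17*t + 10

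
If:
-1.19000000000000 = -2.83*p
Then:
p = 0.42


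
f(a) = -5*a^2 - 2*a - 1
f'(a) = -10*a - 2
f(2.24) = -30.57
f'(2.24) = -24.40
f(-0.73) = -2.20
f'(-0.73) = 5.30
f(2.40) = -34.60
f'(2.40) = -26.00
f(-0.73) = -2.20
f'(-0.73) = 5.30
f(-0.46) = -1.14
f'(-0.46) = 2.60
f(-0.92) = -3.39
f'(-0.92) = 7.20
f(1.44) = -14.25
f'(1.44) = -16.40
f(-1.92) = -15.59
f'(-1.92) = 17.20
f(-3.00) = -40.00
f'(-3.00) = 28.00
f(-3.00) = -40.00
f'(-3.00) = 28.00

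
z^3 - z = z*(z - 1)*(z + 1)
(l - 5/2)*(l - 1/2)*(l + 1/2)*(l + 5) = l^4 + 5*l^3/2 - 51*l^2/4 - 5*l/8 + 25/8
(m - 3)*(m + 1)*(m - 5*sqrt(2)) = m^3 - 5*sqrt(2)*m^2 - 2*m^2 - 3*m + 10*sqrt(2)*m + 15*sqrt(2)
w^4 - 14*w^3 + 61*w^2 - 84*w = w*(w - 7)*(w - 4)*(w - 3)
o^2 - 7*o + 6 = (o - 6)*(o - 1)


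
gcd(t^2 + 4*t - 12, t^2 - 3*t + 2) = t - 2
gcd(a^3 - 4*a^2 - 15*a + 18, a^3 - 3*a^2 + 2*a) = a - 1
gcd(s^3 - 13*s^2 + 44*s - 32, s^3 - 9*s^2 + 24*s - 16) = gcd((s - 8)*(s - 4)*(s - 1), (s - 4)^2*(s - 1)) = s^2 - 5*s + 4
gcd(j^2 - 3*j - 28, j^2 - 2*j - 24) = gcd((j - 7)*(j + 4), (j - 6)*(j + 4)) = j + 4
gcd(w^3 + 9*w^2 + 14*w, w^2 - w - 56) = w + 7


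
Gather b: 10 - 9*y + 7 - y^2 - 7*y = -y^2 - 16*y + 17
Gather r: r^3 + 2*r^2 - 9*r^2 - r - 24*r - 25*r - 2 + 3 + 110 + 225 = r^3 - 7*r^2 - 50*r + 336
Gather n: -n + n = 0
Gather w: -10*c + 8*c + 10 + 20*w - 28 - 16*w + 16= -2*c + 4*w - 2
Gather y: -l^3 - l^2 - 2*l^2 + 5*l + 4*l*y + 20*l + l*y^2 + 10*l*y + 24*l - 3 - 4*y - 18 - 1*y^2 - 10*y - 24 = -l^3 - 3*l^2 + 49*l + y^2*(l - 1) + y*(14*l - 14) - 45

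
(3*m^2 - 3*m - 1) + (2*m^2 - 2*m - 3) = 5*m^2 - 5*m - 4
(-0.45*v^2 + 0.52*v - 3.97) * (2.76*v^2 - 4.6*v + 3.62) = -1.242*v^4 + 3.5052*v^3 - 14.9782*v^2 + 20.1444*v - 14.3714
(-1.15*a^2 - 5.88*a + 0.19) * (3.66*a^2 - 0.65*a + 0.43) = -4.209*a^4 - 20.7733*a^3 + 4.0229*a^2 - 2.6519*a + 0.0817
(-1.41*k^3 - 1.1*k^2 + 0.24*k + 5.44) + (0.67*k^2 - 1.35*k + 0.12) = -1.41*k^3 - 0.43*k^2 - 1.11*k + 5.56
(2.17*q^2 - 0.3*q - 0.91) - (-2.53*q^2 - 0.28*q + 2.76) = 4.7*q^2 - 0.02*q - 3.67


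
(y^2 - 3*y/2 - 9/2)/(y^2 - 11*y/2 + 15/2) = (2*y + 3)/(2*y - 5)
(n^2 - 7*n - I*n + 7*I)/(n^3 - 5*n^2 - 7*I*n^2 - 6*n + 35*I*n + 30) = (n - 7)/(n^2 - n*(5 + 6*I) + 30*I)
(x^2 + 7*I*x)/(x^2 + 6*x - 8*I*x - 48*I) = x*(x + 7*I)/(x^2 + 6*x - 8*I*x - 48*I)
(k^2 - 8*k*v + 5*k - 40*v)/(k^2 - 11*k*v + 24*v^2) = (-k - 5)/(-k + 3*v)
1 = 1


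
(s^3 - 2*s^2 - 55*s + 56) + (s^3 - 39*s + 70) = 2*s^3 - 2*s^2 - 94*s + 126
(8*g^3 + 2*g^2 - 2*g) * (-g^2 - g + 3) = -8*g^5 - 10*g^4 + 24*g^3 + 8*g^2 - 6*g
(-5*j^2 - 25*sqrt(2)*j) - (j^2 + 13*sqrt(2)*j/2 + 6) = -6*j^2 - 63*sqrt(2)*j/2 - 6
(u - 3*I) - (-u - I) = 2*u - 2*I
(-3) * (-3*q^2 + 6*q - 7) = 9*q^2 - 18*q + 21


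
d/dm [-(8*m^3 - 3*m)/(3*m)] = -16*m/3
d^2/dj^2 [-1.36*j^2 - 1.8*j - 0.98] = -2.72000000000000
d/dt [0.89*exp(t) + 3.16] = 0.89*exp(t)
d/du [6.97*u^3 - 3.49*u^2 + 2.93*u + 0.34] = 20.91*u^2 - 6.98*u + 2.93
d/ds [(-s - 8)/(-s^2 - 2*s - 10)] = (s^2 + 2*s - 2*(s + 1)*(s + 8) + 10)/(s^2 + 2*s + 10)^2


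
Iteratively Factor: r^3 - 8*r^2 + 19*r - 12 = (r - 4)*(r^2 - 4*r + 3) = (r - 4)*(r - 1)*(r - 3)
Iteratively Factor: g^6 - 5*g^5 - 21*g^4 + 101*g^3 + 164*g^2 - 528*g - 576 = (g + 3)*(g^5 - 8*g^4 + 3*g^3 + 92*g^2 - 112*g - 192) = (g + 1)*(g + 3)*(g^4 - 9*g^3 + 12*g^2 + 80*g - 192) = (g + 1)*(g + 3)^2*(g^3 - 12*g^2 + 48*g - 64) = (g - 4)*(g + 1)*(g + 3)^2*(g^2 - 8*g + 16) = (g - 4)^2*(g + 1)*(g + 3)^2*(g - 4)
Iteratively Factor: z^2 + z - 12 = (z - 3)*(z + 4)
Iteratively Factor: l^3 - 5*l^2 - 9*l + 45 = (l - 5)*(l^2 - 9) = (l - 5)*(l + 3)*(l - 3)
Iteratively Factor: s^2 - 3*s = (s - 3)*(s)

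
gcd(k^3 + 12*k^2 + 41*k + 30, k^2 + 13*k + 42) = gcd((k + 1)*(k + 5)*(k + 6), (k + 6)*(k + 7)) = k + 6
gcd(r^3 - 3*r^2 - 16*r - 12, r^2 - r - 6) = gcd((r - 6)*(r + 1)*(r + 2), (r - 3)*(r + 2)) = r + 2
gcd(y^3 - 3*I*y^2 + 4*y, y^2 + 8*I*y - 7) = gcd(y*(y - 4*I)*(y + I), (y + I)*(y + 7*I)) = y + I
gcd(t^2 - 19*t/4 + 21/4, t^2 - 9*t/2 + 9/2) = t - 3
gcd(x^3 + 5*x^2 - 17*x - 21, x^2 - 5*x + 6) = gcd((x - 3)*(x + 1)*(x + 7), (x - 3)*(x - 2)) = x - 3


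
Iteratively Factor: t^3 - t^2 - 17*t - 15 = (t + 1)*(t^2 - 2*t - 15) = (t - 5)*(t + 1)*(t + 3)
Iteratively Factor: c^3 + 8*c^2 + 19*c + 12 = (c + 3)*(c^2 + 5*c + 4) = (c + 3)*(c + 4)*(c + 1)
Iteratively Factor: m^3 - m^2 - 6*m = (m - 3)*(m^2 + 2*m) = (m - 3)*(m + 2)*(m)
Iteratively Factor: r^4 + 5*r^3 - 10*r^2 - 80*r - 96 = (r - 4)*(r^3 + 9*r^2 + 26*r + 24) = (r - 4)*(r + 2)*(r^2 + 7*r + 12) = (r - 4)*(r + 2)*(r + 3)*(r + 4)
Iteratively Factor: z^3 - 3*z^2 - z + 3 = (z - 1)*(z^2 - 2*z - 3) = (z - 1)*(z + 1)*(z - 3)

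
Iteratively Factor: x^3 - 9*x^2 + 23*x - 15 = (x - 5)*(x^2 - 4*x + 3) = (x - 5)*(x - 1)*(x - 3)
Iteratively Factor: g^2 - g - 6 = (g + 2)*(g - 3)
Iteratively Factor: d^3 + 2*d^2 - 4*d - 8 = (d - 2)*(d^2 + 4*d + 4) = (d - 2)*(d + 2)*(d + 2)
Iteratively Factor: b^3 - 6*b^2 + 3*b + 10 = (b - 5)*(b^2 - b - 2) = (b - 5)*(b + 1)*(b - 2)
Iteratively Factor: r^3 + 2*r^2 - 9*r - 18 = (r + 2)*(r^2 - 9) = (r + 2)*(r + 3)*(r - 3)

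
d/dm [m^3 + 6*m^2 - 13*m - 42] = 3*m^2 + 12*m - 13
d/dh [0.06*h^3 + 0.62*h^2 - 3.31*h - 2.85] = 0.18*h^2 + 1.24*h - 3.31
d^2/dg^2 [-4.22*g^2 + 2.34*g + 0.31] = -8.44000000000000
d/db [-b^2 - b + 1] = -2*b - 1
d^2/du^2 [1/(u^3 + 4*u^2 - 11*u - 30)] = 2*(-(3*u + 4)*(u^3 + 4*u^2 - 11*u - 30) + (3*u^2 + 8*u - 11)^2)/(u^3 + 4*u^2 - 11*u - 30)^3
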